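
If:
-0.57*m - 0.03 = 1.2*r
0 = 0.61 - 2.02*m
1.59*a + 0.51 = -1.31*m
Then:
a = -0.57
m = 0.30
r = -0.17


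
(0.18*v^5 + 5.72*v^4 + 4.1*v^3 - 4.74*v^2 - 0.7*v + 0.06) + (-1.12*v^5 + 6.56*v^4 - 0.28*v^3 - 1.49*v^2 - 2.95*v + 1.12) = -0.94*v^5 + 12.28*v^4 + 3.82*v^3 - 6.23*v^2 - 3.65*v + 1.18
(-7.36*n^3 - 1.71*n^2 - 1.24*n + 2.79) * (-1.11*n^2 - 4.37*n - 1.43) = 8.1696*n^5 + 34.0613*n^4 + 19.3739*n^3 + 4.7672*n^2 - 10.4191*n - 3.9897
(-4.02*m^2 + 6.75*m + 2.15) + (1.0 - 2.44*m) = -4.02*m^2 + 4.31*m + 3.15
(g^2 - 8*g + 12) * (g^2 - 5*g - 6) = g^4 - 13*g^3 + 46*g^2 - 12*g - 72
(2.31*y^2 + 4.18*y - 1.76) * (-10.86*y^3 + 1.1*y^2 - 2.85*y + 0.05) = -25.0866*y^5 - 42.8538*y^4 + 17.1281*y^3 - 13.7335*y^2 + 5.225*y - 0.088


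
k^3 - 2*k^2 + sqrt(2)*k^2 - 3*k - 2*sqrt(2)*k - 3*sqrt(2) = (k - 3)*(k + 1)*(k + sqrt(2))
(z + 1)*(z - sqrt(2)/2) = z^2 - sqrt(2)*z/2 + z - sqrt(2)/2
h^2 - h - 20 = (h - 5)*(h + 4)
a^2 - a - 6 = (a - 3)*(a + 2)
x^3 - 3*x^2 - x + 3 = (x - 3)*(x - 1)*(x + 1)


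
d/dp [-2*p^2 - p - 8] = -4*p - 1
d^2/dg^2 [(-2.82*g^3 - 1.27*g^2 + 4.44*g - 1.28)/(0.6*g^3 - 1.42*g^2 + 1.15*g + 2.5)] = (-3.5527136788005e-15*g^7 - 5.71968*g^6 + 21.2652*g^5 + 27.79092*g^4 + 24.268672*g^3 - 176.401152*g^2 + 12.88344*g - 53.8786)/(0.216*g^9 - 1.5336*g^8 + 4.87152*g^7 - 6.042088*g^6 - 3.44292*g^5 + 19.83915*g^4 - 11.724125*g^3 - 16.70625*g^2 + 21.5625*g + 15.625)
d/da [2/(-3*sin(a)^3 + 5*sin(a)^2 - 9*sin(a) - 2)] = 2*(9*sin(a)^2 - 10*sin(a) + 9)*cos(a)/(3*sin(a)^3 - 5*sin(a)^2 + 9*sin(a) + 2)^2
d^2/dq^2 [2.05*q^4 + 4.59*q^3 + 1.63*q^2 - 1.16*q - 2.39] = 24.6*q^2 + 27.54*q + 3.26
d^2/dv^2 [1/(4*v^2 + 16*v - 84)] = (-v^2 - 4*v + 4*(v + 2)^2 + 21)/(2*(v^2 + 4*v - 21)^3)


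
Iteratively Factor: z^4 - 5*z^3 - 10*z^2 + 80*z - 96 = (z + 4)*(z^3 - 9*z^2 + 26*z - 24) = (z - 2)*(z + 4)*(z^2 - 7*z + 12) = (z - 4)*(z - 2)*(z + 4)*(z - 3)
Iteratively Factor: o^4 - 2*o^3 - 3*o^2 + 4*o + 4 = (o + 1)*(o^3 - 3*o^2 + 4) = (o + 1)^2*(o^2 - 4*o + 4) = (o - 2)*(o + 1)^2*(o - 2)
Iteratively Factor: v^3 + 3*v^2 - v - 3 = (v - 1)*(v^2 + 4*v + 3) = (v - 1)*(v + 1)*(v + 3)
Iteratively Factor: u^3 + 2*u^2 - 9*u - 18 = (u + 2)*(u^2 - 9) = (u + 2)*(u + 3)*(u - 3)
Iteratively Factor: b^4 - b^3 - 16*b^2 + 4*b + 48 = (b - 4)*(b^3 + 3*b^2 - 4*b - 12) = (b - 4)*(b - 2)*(b^2 + 5*b + 6) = (b - 4)*(b - 2)*(b + 2)*(b + 3)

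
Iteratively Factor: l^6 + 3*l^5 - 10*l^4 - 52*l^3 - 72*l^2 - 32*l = (l + 2)*(l^5 + l^4 - 12*l^3 - 28*l^2 - 16*l) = (l - 4)*(l + 2)*(l^4 + 5*l^3 + 8*l^2 + 4*l) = l*(l - 4)*(l + 2)*(l^3 + 5*l^2 + 8*l + 4) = l*(l - 4)*(l + 2)^2*(l^2 + 3*l + 2) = l*(l - 4)*(l + 2)^3*(l + 1)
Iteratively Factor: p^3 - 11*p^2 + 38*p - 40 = (p - 4)*(p^2 - 7*p + 10) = (p - 5)*(p - 4)*(p - 2)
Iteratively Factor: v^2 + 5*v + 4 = (v + 1)*(v + 4)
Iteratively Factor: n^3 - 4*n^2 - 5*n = (n - 5)*(n^2 + n) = (n - 5)*(n + 1)*(n)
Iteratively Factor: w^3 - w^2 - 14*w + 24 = (w - 3)*(w^2 + 2*w - 8) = (w - 3)*(w - 2)*(w + 4)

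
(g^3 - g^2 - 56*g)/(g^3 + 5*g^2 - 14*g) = (g - 8)/(g - 2)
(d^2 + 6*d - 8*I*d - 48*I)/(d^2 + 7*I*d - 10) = (d^2 + d*(6 - 8*I) - 48*I)/(d^2 + 7*I*d - 10)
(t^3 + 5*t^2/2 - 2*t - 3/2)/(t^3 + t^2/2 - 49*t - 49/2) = (t^2 + 2*t - 3)/(t^2 - 49)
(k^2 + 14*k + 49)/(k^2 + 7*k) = (k + 7)/k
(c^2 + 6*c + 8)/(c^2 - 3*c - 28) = (c + 2)/(c - 7)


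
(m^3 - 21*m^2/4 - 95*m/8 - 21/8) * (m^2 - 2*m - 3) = m^5 - 29*m^4/4 - 35*m^3/8 + 295*m^2/8 + 327*m/8 + 63/8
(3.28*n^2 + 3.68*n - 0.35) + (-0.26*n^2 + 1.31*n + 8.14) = 3.02*n^2 + 4.99*n + 7.79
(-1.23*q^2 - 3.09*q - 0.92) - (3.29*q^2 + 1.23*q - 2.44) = -4.52*q^2 - 4.32*q + 1.52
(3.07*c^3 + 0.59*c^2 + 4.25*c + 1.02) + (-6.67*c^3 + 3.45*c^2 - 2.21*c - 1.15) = -3.6*c^3 + 4.04*c^2 + 2.04*c - 0.13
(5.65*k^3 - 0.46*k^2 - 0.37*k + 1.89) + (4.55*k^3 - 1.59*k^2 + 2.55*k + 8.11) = 10.2*k^3 - 2.05*k^2 + 2.18*k + 10.0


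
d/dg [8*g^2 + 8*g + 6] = 16*g + 8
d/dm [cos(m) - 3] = -sin(m)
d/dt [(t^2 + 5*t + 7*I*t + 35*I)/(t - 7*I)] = (t^2 - 14*I*t + 49 - 70*I)/(t^2 - 14*I*t - 49)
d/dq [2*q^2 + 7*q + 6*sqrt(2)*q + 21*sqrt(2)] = 4*q + 7 + 6*sqrt(2)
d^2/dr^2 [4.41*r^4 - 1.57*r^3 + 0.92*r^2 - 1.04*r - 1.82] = 52.92*r^2 - 9.42*r + 1.84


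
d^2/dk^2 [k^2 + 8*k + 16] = 2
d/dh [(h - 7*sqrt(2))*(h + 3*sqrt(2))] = 2*h - 4*sqrt(2)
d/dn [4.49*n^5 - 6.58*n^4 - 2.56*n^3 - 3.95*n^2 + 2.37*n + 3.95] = 22.45*n^4 - 26.32*n^3 - 7.68*n^2 - 7.9*n + 2.37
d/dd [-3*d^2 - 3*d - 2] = -6*d - 3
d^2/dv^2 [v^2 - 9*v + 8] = 2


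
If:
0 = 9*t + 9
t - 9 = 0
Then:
No Solution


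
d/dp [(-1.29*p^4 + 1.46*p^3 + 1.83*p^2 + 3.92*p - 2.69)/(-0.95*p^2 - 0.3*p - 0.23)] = (2.451*p^5 - 0.226*p^4 + 0.3108*p^3 + 2.1676*p^2 - 5.9528*p - 1.7086)/(0.9025*p^4 + 0.57*p^3 + 0.527*p^2 + 0.138*p + 0.0529)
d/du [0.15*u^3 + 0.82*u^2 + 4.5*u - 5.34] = 0.45*u^2 + 1.64*u + 4.5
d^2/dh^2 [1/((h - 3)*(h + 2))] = 2*((h - 3)^2 + (h - 3)*(h + 2) + (h + 2)^2)/((h - 3)^3*(h + 2)^3)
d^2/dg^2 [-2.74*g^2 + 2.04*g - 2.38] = -5.48000000000000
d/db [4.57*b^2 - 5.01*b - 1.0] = 9.14*b - 5.01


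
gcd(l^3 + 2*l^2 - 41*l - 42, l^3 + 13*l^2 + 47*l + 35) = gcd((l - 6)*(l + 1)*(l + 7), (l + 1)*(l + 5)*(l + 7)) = l^2 + 8*l + 7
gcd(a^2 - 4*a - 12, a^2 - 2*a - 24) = a - 6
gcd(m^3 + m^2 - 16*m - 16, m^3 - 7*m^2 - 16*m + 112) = m^2 - 16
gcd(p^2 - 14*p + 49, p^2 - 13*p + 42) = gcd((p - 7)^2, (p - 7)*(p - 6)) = p - 7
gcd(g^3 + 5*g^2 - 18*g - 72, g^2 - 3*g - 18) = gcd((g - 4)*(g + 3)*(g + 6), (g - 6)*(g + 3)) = g + 3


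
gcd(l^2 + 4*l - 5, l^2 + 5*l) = l + 5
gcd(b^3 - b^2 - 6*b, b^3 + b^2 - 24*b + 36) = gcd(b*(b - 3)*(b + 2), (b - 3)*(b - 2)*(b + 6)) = b - 3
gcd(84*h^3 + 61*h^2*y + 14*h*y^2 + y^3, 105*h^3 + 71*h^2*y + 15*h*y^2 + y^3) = 21*h^2 + 10*h*y + y^2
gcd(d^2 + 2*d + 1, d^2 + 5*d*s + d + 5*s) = d + 1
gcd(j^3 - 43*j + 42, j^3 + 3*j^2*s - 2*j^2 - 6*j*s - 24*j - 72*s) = j - 6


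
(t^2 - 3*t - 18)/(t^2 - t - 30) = (t + 3)/(t + 5)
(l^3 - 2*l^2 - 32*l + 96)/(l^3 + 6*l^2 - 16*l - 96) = (l - 4)/(l + 4)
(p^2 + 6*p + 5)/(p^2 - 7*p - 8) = (p + 5)/(p - 8)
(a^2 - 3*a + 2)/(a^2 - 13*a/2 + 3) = 2*(a^2 - 3*a + 2)/(2*a^2 - 13*a + 6)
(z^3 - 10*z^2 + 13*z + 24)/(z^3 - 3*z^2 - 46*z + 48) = (z^2 - 2*z - 3)/(z^2 + 5*z - 6)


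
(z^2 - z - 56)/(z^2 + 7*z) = (z - 8)/z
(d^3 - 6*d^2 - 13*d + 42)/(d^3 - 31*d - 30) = (-d^3 + 6*d^2 + 13*d - 42)/(-d^3 + 31*d + 30)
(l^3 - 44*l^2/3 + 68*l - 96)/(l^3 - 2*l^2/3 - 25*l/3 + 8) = (l^2 - 12*l + 36)/(l^2 + 2*l - 3)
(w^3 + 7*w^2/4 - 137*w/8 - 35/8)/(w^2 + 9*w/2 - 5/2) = (8*w^2 - 26*w - 7)/(4*(2*w - 1))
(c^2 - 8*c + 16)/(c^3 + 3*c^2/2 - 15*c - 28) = 2*(c - 4)/(2*c^2 + 11*c + 14)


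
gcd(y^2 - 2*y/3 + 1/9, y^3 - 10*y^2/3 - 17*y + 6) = y - 1/3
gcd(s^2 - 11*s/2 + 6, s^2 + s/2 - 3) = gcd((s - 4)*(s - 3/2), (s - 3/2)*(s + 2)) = s - 3/2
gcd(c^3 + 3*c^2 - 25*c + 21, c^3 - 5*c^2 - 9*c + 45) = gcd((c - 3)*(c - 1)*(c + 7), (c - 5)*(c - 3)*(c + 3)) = c - 3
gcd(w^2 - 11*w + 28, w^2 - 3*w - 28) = w - 7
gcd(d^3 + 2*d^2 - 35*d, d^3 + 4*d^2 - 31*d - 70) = d^2 + 2*d - 35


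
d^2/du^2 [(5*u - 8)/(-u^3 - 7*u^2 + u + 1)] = 2*(-(5*u - 8)*(3*u^2 + 14*u - 1)^2 + (15*u^2 + 70*u + (3*u + 7)*(5*u - 8) - 5)*(u^3 + 7*u^2 - u - 1))/(u^3 + 7*u^2 - u - 1)^3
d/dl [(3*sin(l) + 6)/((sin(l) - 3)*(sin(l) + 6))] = 3*(-4*sin(l) + cos(l)^2 - 25)*cos(l)/((sin(l) - 3)^2*(sin(l) + 6)^2)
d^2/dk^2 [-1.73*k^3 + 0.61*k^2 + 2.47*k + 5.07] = 1.22 - 10.38*k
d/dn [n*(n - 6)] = 2*n - 6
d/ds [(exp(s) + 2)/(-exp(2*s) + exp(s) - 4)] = ((exp(s) + 2)*(2*exp(s) - 1) - exp(2*s) + exp(s) - 4)*exp(s)/(exp(2*s) - exp(s) + 4)^2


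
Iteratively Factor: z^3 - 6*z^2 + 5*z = (z - 5)*(z^2 - z) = z*(z - 5)*(z - 1)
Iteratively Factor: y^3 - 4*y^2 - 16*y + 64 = (y - 4)*(y^2 - 16) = (y - 4)*(y + 4)*(y - 4)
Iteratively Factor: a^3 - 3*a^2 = (a - 3)*(a^2) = a*(a - 3)*(a)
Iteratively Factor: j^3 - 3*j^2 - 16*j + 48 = (j - 4)*(j^2 + j - 12) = (j - 4)*(j + 4)*(j - 3)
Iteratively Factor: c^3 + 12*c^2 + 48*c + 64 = (c + 4)*(c^2 + 8*c + 16) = (c + 4)^2*(c + 4)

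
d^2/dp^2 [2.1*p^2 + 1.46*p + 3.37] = 4.20000000000000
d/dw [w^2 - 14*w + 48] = 2*w - 14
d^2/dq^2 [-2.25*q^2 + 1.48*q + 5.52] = -4.50000000000000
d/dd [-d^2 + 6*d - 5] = 6 - 2*d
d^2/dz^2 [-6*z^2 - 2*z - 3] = -12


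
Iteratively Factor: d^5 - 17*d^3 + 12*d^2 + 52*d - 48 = (d + 4)*(d^4 - 4*d^3 - d^2 + 16*d - 12) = (d - 3)*(d + 4)*(d^3 - d^2 - 4*d + 4) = (d - 3)*(d + 2)*(d + 4)*(d^2 - 3*d + 2) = (d - 3)*(d - 2)*(d + 2)*(d + 4)*(d - 1)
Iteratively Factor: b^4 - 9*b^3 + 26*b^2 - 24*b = (b - 3)*(b^3 - 6*b^2 + 8*b) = b*(b - 3)*(b^2 - 6*b + 8) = b*(b - 4)*(b - 3)*(b - 2)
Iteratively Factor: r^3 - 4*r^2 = (r)*(r^2 - 4*r) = r^2*(r - 4)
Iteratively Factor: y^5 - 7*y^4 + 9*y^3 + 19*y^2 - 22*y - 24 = (y + 1)*(y^4 - 8*y^3 + 17*y^2 + 2*y - 24) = (y + 1)^2*(y^3 - 9*y^2 + 26*y - 24) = (y - 3)*(y + 1)^2*(y^2 - 6*y + 8) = (y - 4)*(y - 3)*(y + 1)^2*(y - 2)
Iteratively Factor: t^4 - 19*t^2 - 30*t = (t + 2)*(t^3 - 2*t^2 - 15*t) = (t - 5)*(t + 2)*(t^2 + 3*t) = t*(t - 5)*(t + 2)*(t + 3)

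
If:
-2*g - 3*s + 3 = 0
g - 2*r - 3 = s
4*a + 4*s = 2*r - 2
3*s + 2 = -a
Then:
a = 5/11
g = 30/11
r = 3/11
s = -9/11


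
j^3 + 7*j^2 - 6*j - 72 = (j - 3)*(j + 4)*(j + 6)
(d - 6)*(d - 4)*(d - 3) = d^3 - 13*d^2 + 54*d - 72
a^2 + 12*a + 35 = (a + 5)*(a + 7)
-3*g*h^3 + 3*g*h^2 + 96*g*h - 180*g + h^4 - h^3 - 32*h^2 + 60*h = (-3*g + h)*(h - 5)*(h - 2)*(h + 6)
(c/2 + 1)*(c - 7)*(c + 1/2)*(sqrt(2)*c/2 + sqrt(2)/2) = sqrt(2)*c^4/4 - 7*sqrt(2)*c^3/8 - 21*sqrt(2)*c^2/4 - 47*sqrt(2)*c/8 - 7*sqrt(2)/4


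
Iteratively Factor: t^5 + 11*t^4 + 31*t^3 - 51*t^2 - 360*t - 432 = (t + 3)*(t^4 + 8*t^3 + 7*t^2 - 72*t - 144) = (t + 3)*(t + 4)*(t^3 + 4*t^2 - 9*t - 36) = (t - 3)*(t + 3)*(t + 4)*(t^2 + 7*t + 12) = (t - 3)*(t + 3)^2*(t + 4)*(t + 4)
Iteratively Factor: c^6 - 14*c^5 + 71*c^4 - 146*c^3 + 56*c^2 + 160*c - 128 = (c - 1)*(c^5 - 13*c^4 + 58*c^3 - 88*c^2 - 32*c + 128) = (c - 4)*(c - 1)*(c^4 - 9*c^3 + 22*c^2 - 32) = (c - 4)^2*(c - 1)*(c^3 - 5*c^2 + 2*c + 8) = (c - 4)^2*(c - 2)*(c - 1)*(c^2 - 3*c - 4) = (c - 4)^3*(c - 2)*(c - 1)*(c + 1)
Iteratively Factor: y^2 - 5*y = (y - 5)*(y)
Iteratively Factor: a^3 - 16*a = (a + 4)*(a^2 - 4*a) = a*(a + 4)*(a - 4)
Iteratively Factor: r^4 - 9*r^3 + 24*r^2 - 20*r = (r - 2)*(r^3 - 7*r^2 + 10*r) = r*(r - 2)*(r^2 - 7*r + 10) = r*(r - 5)*(r - 2)*(r - 2)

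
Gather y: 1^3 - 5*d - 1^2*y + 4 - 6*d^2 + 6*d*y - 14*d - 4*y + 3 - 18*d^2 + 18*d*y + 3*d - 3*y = -24*d^2 - 16*d + y*(24*d - 8) + 8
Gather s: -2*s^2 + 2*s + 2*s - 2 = -2*s^2 + 4*s - 2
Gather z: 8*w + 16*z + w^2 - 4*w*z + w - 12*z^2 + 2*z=w^2 + 9*w - 12*z^2 + z*(18 - 4*w)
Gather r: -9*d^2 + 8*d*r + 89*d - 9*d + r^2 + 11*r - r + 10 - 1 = -9*d^2 + 80*d + r^2 + r*(8*d + 10) + 9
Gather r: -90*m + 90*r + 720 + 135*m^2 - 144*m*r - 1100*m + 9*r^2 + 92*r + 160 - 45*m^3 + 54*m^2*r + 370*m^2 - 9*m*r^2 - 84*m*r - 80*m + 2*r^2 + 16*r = -45*m^3 + 505*m^2 - 1270*m + r^2*(11 - 9*m) + r*(54*m^2 - 228*m + 198) + 880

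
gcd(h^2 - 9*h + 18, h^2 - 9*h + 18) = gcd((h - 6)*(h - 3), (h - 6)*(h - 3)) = h^2 - 9*h + 18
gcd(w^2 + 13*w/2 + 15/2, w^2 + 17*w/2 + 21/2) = w + 3/2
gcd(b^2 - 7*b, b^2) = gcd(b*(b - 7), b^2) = b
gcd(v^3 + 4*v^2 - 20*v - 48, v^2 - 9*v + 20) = v - 4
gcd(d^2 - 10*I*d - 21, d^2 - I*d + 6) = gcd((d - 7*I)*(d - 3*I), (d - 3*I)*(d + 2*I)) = d - 3*I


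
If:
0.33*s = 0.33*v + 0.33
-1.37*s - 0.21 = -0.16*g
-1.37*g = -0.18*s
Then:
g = -0.02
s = -0.16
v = -1.16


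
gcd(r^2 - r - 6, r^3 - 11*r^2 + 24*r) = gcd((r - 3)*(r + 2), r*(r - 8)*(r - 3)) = r - 3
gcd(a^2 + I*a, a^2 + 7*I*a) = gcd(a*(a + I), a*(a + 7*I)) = a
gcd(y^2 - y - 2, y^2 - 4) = y - 2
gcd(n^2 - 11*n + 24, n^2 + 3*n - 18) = n - 3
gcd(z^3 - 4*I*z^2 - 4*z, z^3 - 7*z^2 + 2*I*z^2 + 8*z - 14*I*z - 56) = z - 2*I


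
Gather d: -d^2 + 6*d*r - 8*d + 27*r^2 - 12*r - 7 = -d^2 + d*(6*r - 8) + 27*r^2 - 12*r - 7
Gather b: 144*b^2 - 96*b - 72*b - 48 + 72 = 144*b^2 - 168*b + 24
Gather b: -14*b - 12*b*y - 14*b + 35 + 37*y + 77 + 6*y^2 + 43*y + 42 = b*(-12*y - 28) + 6*y^2 + 80*y + 154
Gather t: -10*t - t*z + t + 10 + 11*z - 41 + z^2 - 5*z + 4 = t*(-z - 9) + z^2 + 6*z - 27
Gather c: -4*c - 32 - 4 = -4*c - 36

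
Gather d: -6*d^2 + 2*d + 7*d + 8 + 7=-6*d^2 + 9*d + 15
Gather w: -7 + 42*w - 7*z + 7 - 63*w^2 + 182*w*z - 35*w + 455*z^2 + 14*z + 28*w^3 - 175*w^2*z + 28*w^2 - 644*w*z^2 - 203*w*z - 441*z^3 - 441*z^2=28*w^3 + w^2*(-175*z - 35) + w*(-644*z^2 - 21*z + 7) - 441*z^3 + 14*z^2 + 7*z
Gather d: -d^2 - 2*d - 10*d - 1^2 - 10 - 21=-d^2 - 12*d - 32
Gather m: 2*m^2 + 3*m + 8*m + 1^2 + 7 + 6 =2*m^2 + 11*m + 14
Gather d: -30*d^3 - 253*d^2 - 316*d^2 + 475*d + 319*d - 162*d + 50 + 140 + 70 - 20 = -30*d^3 - 569*d^2 + 632*d + 240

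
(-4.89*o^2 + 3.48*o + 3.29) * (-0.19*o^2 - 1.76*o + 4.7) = 0.9291*o^4 + 7.9452*o^3 - 29.7329*o^2 + 10.5656*o + 15.463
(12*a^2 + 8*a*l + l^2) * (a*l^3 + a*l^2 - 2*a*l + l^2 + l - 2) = 12*a^3*l^3 + 12*a^3*l^2 - 24*a^3*l + 8*a^2*l^4 + 8*a^2*l^3 - 4*a^2*l^2 + 12*a^2*l - 24*a^2 + a*l^5 + a*l^4 + 6*a*l^3 + 8*a*l^2 - 16*a*l + l^4 + l^3 - 2*l^2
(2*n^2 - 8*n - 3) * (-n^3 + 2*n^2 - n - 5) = -2*n^5 + 12*n^4 - 15*n^3 - 8*n^2 + 43*n + 15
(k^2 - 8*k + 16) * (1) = k^2 - 8*k + 16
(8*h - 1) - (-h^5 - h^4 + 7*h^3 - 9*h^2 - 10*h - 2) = h^5 + h^4 - 7*h^3 + 9*h^2 + 18*h + 1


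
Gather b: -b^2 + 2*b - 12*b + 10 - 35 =-b^2 - 10*b - 25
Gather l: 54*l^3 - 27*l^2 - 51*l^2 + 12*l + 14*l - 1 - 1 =54*l^3 - 78*l^2 + 26*l - 2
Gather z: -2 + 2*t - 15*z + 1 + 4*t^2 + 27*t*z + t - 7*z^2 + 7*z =4*t^2 + 3*t - 7*z^2 + z*(27*t - 8) - 1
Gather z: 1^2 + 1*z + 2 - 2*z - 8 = -z - 5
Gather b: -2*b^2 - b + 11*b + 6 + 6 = -2*b^2 + 10*b + 12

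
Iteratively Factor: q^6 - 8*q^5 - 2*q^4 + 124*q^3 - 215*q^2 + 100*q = (q + 4)*(q^5 - 12*q^4 + 46*q^3 - 60*q^2 + 25*q) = q*(q + 4)*(q^4 - 12*q^3 + 46*q^2 - 60*q + 25) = q*(q - 1)*(q + 4)*(q^3 - 11*q^2 + 35*q - 25) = q*(q - 5)*(q - 1)*(q + 4)*(q^2 - 6*q + 5) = q*(q - 5)*(q - 1)^2*(q + 4)*(q - 5)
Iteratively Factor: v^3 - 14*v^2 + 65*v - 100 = (v - 4)*(v^2 - 10*v + 25) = (v - 5)*(v - 4)*(v - 5)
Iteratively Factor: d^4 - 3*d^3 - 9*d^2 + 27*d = (d - 3)*(d^3 - 9*d) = (d - 3)*(d + 3)*(d^2 - 3*d) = (d - 3)^2*(d + 3)*(d)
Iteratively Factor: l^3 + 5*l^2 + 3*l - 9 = (l + 3)*(l^2 + 2*l - 3) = (l - 1)*(l + 3)*(l + 3)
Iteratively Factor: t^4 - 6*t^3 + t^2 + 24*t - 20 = (t + 2)*(t^3 - 8*t^2 + 17*t - 10) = (t - 1)*(t + 2)*(t^2 - 7*t + 10) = (t - 5)*(t - 1)*(t + 2)*(t - 2)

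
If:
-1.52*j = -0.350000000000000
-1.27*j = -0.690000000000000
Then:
No Solution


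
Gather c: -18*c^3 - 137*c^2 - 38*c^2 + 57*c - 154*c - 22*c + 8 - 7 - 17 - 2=-18*c^3 - 175*c^2 - 119*c - 18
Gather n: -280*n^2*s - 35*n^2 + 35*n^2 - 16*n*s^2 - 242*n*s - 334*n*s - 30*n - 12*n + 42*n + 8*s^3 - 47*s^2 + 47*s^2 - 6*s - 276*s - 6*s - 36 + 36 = -280*n^2*s + n*(-16*s^2 - 576*s) + 8*s^3 - 288*s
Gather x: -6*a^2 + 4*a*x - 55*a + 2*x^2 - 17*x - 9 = -6*a^2 - 55*a + 2*x^2 + x*(4*a - 17) - 9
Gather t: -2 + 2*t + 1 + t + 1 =3*t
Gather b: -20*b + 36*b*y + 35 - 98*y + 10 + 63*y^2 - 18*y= b*(36*y - 20) + 63*y^2 - 116*y + 45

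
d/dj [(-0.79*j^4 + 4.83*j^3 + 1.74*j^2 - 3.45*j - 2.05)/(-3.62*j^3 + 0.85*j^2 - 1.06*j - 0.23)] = (2.8598*j^6 - 1.343*j^5 + 12.9165*j^4 - 34.4908*j^3 - 24.5076*j^2 + 2.6846*j - 1.3795)/(13.1044*j^6 - 6.154*j^5 + 8.3969*j^4 - 0.1368*j^3 + 0.7326*j^2 + 0.4876*j + 0.0529)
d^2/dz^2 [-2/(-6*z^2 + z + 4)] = 4*(36*z^2 - 6*z - (12*z - 1)^2 - 24)/(-6*z^2 + z + 4)^3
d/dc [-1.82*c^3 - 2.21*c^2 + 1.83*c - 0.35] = -5.46*c^2 - 4.42*c + 1.83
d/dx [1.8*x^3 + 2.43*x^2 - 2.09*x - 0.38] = 5.4*x^2 + 4.86*x - 2.09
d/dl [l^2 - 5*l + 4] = 2*l - 5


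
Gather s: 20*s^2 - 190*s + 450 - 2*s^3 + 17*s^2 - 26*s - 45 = -2*s^3 + 37*s^2 - 216*s + 405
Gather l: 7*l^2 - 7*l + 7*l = 7*l^2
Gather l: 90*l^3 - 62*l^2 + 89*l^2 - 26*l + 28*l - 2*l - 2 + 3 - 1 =90*l^3 + 27*l^2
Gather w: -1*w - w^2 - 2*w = -w^2 - 3*w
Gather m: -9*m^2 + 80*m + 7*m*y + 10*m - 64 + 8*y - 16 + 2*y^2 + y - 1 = -9*m^2 + m*(7*y + 90) + 2*y^2 + 9*y - 81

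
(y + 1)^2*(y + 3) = y^3 + 5*y^2 + 7*y + 3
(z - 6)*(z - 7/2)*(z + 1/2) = z^3 - 9*z^2 + 65*z/4 + 21/2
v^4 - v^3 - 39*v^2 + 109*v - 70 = (v - 5)*(v - 2)*(v - 1)*(v + 7)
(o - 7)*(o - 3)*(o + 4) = o^3 - 6*o^2 - 19*o + 84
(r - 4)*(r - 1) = r^2 - 5*r + 4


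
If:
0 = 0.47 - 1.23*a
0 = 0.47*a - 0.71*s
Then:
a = 0.38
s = 0.25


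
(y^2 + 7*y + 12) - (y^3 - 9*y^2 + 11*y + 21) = -y^3 + 10*y^2 - 4*y - 9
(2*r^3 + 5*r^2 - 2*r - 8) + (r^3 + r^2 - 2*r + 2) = 3*r^3 + 6*r^2 - 4*r - 6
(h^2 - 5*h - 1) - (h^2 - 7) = 6 - 5*h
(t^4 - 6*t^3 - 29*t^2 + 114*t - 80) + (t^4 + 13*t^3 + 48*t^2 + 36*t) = 2*t^4 + 7*t^3 + 19*t^2 + 150*t - 80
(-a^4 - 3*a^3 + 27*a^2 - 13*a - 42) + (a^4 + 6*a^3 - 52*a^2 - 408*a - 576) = 3*a^3 - 25*a^2 - 421*a - 618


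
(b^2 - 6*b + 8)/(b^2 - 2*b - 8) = (b - 2)/(b + 2)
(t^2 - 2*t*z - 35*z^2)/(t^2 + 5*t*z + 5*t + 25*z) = (t - 7*z)/(t + 5)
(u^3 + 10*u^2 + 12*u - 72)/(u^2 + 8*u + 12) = (u^2 + 4*u - 12)/(u + 2)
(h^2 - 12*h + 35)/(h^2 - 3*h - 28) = (h - 5)/(h + 4)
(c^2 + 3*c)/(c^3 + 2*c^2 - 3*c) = 1/(c - 1)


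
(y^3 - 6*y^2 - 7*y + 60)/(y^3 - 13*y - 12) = (y - 5)/(y + 1)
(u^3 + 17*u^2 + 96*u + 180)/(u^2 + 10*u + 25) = (u^2 + 12*u + 36)/(u + 5)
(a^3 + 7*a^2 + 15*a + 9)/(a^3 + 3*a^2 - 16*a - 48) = (a^2 + 4*a + 3)/(a^2 - 16)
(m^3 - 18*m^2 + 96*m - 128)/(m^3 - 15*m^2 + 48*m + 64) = (m - 2)/(m + 1)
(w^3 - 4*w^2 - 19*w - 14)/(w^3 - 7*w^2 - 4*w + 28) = (w + 1)/(w - 2)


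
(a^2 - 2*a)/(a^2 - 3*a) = (a - 2)/(a - 3)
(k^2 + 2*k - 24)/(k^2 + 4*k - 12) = (k - 4)/(k - 2)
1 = 1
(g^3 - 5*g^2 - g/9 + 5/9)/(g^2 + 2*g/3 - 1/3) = (3*g^2 - 14*g - 5)/(3*(g + 1))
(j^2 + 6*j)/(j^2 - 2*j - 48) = j/(j - 8)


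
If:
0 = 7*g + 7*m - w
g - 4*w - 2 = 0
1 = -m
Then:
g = 26/27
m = -1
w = -7/27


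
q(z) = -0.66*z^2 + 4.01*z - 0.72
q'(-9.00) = 15.89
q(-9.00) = -90.27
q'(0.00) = 4.01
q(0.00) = -0.72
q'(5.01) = -2.60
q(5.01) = 2.80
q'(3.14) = -0.13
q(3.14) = 5.36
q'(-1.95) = 6.58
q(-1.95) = -11.05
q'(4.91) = -2.47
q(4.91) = 3.06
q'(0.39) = 3.50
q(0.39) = 0.74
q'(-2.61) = 7.46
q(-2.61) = -15.68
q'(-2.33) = 7.09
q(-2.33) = -13.65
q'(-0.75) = 5.00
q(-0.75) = -4.10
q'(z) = 4.01 - 1.32*z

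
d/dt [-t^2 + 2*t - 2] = 2 - 2*t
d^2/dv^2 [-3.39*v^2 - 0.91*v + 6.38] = -6.78000000000000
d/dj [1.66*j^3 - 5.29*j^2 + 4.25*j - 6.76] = 4.98*j^2 - 10.58*j + 4.25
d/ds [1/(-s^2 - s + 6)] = (2*s + 1)/(s^2 + s - 6)^2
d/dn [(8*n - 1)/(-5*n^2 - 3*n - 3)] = (40*n^2 - 10*n - 27)/(25*n^4 + 30*n^3 + 39*n^2 + 18*n + 9)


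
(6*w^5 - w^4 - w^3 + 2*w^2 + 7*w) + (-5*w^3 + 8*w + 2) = 6*w^5 - w^4 - 6*w^3 + 2*w^2 + 15*w + 2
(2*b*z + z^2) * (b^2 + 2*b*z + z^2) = 2*b^3*z + 5*b^2*z^2 + 4*b*z^3 + z^4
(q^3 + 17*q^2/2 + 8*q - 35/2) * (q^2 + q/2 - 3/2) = q^5 + 9*q^4 + 43*q^3/4 - 105*q^2/4 - 83*q/4 + 105/4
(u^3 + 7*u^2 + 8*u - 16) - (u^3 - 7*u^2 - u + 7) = 14*u^2 + 9*u - 23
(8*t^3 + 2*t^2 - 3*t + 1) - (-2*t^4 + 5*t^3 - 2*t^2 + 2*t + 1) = 2*t^4 + 3*t^3 + 4*t^2 - 5*t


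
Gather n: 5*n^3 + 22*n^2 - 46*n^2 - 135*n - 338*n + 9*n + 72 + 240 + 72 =5*n^3 - 24*n^2 - 464*n + 384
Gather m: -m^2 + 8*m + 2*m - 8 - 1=-m^2 + 10*m - 9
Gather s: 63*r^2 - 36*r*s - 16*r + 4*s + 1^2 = 63*r^2 - 16*r + s*(4 - 36*r) + 1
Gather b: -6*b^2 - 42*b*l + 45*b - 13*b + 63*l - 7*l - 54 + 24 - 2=-6*b^2 + b*(32 - 42*l) + 56*l - 32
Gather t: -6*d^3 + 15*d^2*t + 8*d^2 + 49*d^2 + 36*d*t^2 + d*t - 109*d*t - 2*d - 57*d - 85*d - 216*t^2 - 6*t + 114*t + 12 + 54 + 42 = -6*d^3 + 57*d^2 - 144*d + t^2*(36*d - 216) + t*(15*d^2 - 108*d + 108) + 108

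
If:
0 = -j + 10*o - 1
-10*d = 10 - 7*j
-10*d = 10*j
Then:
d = -10/17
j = 10/17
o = 27/170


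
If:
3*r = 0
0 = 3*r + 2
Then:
No Solution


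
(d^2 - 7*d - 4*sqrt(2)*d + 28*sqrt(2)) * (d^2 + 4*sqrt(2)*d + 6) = d^4 - 7*d^3 - 26*d^2 - 24*sqrt(2)*d + 182*d + 168*sqrt(2)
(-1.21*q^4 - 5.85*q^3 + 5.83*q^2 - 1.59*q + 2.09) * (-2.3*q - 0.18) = 2.783*q^5 + 13.6728*q^4 - 12.356*q^3 + 2.6076*q^2 - 4.5208*q - 0.3762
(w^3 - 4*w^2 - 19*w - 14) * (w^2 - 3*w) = w^5 - 7*w^4 - 7*w^3 + 43*w^2 + 42*w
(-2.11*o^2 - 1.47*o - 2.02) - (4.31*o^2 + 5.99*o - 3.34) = -6.42*o^2 - 7.46*o + 1.32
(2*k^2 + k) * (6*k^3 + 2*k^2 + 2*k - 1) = 12*k^5 + 10*k^4 + 6*k^3 - k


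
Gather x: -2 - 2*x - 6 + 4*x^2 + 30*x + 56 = 4*x^2 + 28*x + 48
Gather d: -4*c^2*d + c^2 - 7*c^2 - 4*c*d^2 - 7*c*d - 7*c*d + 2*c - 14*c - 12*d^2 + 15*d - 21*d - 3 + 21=-6*c^2 - 12*c + d^2*(-4*c - 12) + d*(-4*c^2 - 14*c - 6) + 18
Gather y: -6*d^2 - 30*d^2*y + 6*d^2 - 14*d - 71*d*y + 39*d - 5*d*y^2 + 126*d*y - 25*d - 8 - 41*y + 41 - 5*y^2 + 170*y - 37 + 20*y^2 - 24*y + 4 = y^2*(15 - 5*d) + y*(-30*d^2 + 55*d + 105)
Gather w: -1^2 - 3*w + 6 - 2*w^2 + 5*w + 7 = -2*w^2 + 2*w + 12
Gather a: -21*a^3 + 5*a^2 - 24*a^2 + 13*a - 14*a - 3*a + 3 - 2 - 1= -21*a^3 - 19*a^2 - 4*a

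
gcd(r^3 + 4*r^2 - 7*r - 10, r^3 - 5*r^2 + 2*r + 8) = r^2 - r - 2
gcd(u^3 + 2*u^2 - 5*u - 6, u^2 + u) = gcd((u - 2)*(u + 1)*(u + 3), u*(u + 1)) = u + 1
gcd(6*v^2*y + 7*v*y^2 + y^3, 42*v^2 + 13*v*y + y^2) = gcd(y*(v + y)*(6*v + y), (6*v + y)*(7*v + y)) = 6*v + y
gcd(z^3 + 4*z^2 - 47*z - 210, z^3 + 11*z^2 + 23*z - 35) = z + 5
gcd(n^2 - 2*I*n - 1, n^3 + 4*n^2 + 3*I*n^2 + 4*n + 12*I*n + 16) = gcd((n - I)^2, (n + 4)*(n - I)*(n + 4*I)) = n - I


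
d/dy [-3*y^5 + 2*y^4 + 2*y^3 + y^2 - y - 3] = -15*y^4 + 8*y^3 + 6*y^2 + 2*y - 1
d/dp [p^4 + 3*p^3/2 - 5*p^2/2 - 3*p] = 4*p^3 + 9*p^2/2 - 5*p - 3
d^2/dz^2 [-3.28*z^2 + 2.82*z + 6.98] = -6.56000000000000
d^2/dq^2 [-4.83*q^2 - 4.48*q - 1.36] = -9.66000000000000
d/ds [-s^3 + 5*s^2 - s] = -3*s^2 + 10*s - 1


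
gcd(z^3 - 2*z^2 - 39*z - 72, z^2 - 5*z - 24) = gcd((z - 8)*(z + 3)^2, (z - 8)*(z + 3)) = z^2 - 5*z - 24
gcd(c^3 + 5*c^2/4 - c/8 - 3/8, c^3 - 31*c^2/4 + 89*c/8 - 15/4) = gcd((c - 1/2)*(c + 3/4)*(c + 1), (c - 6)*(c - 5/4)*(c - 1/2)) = c - 1/2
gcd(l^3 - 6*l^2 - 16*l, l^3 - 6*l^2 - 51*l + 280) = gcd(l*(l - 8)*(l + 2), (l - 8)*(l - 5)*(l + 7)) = l - 8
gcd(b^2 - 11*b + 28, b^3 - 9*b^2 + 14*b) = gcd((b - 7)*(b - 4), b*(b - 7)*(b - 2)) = b - 7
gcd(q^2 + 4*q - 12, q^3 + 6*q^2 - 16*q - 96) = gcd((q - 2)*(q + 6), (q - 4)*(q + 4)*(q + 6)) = q + 6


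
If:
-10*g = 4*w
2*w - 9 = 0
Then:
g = -9/5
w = 9/2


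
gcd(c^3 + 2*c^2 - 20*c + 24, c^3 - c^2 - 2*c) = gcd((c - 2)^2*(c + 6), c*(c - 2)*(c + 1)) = c - 2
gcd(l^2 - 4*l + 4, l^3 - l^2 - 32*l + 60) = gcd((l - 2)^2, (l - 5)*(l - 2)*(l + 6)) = l - 2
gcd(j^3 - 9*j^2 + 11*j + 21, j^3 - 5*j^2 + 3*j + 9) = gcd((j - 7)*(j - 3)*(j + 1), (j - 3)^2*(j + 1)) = j^2 - 2*j - 3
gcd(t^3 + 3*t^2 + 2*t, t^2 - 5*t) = t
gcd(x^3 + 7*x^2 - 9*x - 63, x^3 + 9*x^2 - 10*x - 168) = x + 7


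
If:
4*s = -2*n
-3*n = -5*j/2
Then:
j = -12*s/5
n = -2*s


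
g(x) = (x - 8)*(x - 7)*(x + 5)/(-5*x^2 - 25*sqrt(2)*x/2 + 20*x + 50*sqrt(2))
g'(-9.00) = -0.34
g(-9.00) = 3.06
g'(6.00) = 0.46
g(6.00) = -0.23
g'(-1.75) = -1.59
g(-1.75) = 5.40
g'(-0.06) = -0.42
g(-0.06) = 3.98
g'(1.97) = 0.34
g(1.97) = 3.78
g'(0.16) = -0.35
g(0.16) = 3.90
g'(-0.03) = -0.41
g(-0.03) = 3.97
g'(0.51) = -0.25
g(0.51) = 3.79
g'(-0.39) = -0.53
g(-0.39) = 4.14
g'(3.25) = 4.79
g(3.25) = 5.78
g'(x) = (x - 8)*(x - 7)*(x + 5)*(10*x - 20 + 25*sqrt(2)/2)/(-5*x^2 - 25*sqrt(2)*x/2 + 20*x + 50*sqrt(2))^2 + (x - 8)*(x - 7)/(-5*x^2 - 25*sqrt(2)*x/2 + 20*x + 50*sqrt(2)) + (x - 8)*(x + 5)/(-5*x^2 - 25*sqrt(2)*x/2 + 20*x + 50*sqrt(2)) + (x - 7)*(x + 5)/(-5*x^2 - 25*sqrt(2)*x/2 + 20*x + 50*sqrt(2)) = 2*((x - 8)*(x - 7)*(x + 5)*(4*x - 8 + 5*sqrt(2)) - ((x - 8)*(x - 7) + (x - 8)*(x + 5) + (x - 7)*(x + 5))*(2*x^2 - 8*x + 5*sqrt(2)*x - 20*sqrt(2)))/(5*(2*x^2 - 8*x + 5*sqrt(2)*x - 20*sqrt(2))^2)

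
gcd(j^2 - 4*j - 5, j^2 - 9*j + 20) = j - 5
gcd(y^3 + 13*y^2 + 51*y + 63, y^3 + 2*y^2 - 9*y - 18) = y + 3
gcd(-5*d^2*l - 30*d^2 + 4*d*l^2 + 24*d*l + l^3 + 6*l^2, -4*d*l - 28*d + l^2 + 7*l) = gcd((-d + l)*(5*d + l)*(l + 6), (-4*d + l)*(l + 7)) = 1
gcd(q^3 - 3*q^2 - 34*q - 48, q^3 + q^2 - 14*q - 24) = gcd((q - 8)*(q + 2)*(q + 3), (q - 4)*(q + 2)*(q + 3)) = q^2 + 5*q + 6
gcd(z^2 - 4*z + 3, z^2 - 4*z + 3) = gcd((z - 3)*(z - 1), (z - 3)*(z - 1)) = z^2 - 4*z + 3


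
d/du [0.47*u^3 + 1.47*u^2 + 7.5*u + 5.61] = 1.41*u^2 + 2.94*u + 7.5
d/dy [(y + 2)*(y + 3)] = 2*y + 5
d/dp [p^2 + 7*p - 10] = 2*p + 7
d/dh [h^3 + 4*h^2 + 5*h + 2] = 3*h^2 + 8*h + 5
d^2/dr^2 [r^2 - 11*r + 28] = 2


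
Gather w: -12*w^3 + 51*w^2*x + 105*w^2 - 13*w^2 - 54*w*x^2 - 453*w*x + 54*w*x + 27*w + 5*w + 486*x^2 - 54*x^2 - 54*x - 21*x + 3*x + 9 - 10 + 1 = -12*w^3 + w^2*(51*x + 92) + w*(-54*x^2 - 399*x + 32) + 432*x^2 - 72*x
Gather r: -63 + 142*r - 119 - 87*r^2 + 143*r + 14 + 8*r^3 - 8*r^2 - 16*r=8*r^3 - 95*r^2 + 269*r - 168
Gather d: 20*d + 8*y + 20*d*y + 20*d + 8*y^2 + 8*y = d*(20*y + 40) + 8*y^2 + 16*y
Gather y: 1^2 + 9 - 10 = 0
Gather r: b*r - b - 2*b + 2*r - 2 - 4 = -3*b + r*(b + 2) - 6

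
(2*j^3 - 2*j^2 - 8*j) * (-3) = -6*j^3 + 6*j^2 + 24*j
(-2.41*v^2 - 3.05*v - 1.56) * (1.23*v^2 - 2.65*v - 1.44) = -2.9643*v^4 + 2.635*v^3 + 9.6341*v^2 + 8.526*v + 2.2464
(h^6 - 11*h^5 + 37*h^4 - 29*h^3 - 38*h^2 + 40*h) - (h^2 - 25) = h^6 - 11*h^5 + 37*h^4 - 29*h^3 - 39*h^2 + 40*h + 25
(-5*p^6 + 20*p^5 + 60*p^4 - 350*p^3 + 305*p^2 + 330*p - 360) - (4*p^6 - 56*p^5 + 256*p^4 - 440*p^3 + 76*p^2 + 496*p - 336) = -9*p^6 + 76*p^5 - 196*p^4 + 90*p^3 + 229*p^2 - 166*p - 24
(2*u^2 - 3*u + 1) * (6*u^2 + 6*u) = 12*u^4 - 6*u^3 - 12*u^2 + 6*u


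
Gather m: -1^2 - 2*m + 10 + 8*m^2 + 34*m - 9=8*m^2 + 32*m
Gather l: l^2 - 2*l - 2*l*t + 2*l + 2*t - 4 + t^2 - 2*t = l^2 - 2*l*t + t^2 - 4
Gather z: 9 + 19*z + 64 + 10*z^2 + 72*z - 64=10*z^2 + 91*z + 9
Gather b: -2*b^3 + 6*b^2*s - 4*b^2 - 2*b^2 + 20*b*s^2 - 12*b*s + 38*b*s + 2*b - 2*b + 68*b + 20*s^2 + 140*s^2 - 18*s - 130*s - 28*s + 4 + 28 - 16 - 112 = -2*b^3 + b^2*(6*s - 6) + b*(20*s^2 + 26*s + 68) + 160*s^2 - 176*s - 96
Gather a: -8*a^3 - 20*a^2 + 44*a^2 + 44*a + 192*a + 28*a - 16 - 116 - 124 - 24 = -8*a^3 + 24*a^2 + 264*a - 280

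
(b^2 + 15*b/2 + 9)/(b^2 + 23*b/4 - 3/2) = 2*(2*b + 3)/(4*b - 1)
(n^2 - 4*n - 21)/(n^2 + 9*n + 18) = (n - 7)/(n + 6)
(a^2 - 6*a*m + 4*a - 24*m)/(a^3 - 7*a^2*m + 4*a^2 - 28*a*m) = (a - 6*m)/(a*(a - 7*m))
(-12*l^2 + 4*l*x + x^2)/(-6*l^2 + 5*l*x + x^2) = (-2*l + x)/(-l + x)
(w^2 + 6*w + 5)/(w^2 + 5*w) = (w + 1)/w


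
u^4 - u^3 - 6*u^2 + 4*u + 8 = (u - 2)^2*(u + 1)*(u + 2)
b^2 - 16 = (b - 4)*(b + 4)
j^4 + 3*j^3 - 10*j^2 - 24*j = j*(j - 3)*(j + 2)*(j + 4)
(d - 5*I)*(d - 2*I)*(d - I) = d^3 - 8*I*d^2 - 17*d + 10*I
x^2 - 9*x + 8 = (x - 8)*(x - 1)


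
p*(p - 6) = p^2 - 6*p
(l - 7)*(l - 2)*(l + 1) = l^3 - 8*l^2 + 5*l + 14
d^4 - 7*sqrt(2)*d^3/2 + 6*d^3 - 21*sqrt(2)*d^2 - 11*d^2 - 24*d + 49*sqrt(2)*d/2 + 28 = (d - 1)*(d + 7)*(d - 4*sqrt(2))*(d + sqrt(2)/2)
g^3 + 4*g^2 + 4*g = g*(g + 2)^2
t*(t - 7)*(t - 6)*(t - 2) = t^4 - 15*t^3 + 68*t^2 - 84*t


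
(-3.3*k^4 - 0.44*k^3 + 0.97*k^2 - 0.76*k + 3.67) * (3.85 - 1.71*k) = 5.643*k^5 - 11.9526*k^4 - 3.3527*k^3 + 5.0341*k^2 - 9.2017*k + 14.1295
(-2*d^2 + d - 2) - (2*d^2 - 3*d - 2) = -4*d^2 + 4*d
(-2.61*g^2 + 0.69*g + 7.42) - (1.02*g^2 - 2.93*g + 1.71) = -3.63*g^2 + 3.62*g + 5.71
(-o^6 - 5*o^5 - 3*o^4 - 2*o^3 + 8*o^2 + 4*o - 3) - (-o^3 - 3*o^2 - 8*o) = -o^6 - 5*o^5 - 3*o^4 - o^3 + 11*o^2 + 12*o - 3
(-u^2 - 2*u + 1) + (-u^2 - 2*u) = -2*u^2 - 4*u + 1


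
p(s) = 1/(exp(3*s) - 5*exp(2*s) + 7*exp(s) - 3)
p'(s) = (-3*exp(3*s) + 10*exp(2*s) - 7*exp(s))/(exp(3*s) - 5*exp(2*s) + 7*exp(s) - 3)^2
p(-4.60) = -0.34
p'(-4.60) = -0.01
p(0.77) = -0.88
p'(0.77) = 1.02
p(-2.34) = -0.42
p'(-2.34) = -0.10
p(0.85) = -0.84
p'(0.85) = -0.04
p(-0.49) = -2.79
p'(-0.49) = -9.55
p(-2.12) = -0.45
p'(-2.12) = -0.14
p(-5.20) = -0.34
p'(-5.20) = -0.00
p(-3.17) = -0.37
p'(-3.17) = -0.04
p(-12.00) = -0.33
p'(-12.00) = 0.00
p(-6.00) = -0.34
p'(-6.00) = 0.00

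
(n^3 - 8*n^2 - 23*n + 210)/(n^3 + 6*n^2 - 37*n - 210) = (n - 7)/(n + 7)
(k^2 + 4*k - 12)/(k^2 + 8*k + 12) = (k - 2)/(k + 2)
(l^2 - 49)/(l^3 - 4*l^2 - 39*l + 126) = (l + 7)/(l^2 + 3*l - 18)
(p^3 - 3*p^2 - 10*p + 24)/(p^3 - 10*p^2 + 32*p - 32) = (p + 3)/(p - 4)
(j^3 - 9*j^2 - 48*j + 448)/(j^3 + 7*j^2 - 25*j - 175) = (j^2 - 16*j + 64)/(j^2 - 25)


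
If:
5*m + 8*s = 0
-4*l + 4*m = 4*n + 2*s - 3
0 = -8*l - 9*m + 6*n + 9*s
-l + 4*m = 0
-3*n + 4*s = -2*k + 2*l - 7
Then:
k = -9187/4016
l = 72/251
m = 18/251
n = 1119/2008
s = -45/1004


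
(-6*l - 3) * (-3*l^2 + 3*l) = 18*l^3 - 9*l^2 - 9*l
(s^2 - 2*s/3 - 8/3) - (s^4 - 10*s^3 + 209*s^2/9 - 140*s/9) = -s^4 + 10*s^3 - 200*s^2/9 + 134*s/9 - 8/3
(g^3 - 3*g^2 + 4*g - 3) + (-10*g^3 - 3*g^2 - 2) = -9*g^3 - 6*g^2 + 4*g - 5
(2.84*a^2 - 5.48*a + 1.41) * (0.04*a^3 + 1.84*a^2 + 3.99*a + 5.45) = 0.1136*a^5 + 5.0064*a^4 + 1.3048*a^3 - 3.7928*a^2 - 24.2401*a + 7.6845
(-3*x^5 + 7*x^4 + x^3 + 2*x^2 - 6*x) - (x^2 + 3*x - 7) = -3*x^5 + 7*x^4 + x^3 + x^2 - 9*x + 7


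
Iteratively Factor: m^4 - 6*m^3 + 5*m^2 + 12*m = (m + 1)*(m^3 - 7*m^2 + 12*m) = m*(m + 1)*(m^2 - 7*m + 12) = m*(m - 4)*(m + 1)*(m - 3)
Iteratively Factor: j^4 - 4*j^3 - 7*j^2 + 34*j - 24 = (j - 2)*(j^3 - 2*j^2 - 11*j + 12) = (j - 2)*(j - 1)*(j^2 - j - 12) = (j - 2)*(j - 1)*(j + 3)*(j - 4)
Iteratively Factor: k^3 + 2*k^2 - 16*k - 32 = (k + 4)*(k^2 - 2*k - 8) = (k + 2)*(k + 4)*(k - 4)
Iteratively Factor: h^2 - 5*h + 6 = (h - 2)*(h - 3)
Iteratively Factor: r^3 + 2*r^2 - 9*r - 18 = (r + 3)*(r^2 - r - 6) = (r - 3)*(r + 3)*(r + 2)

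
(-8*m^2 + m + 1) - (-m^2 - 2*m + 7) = -7*m^2 + 3*m - 6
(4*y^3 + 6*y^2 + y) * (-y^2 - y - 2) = -4*y^5 - 10*y^4 - 15*y^3 - 13*y^2 - 2*y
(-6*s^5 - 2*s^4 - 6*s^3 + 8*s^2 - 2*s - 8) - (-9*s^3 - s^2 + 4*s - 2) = -6*s^5 - 2*s^4 + 3*s^3 + 9*s^2 - 6*s - 6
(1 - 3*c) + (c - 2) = -2*c - 1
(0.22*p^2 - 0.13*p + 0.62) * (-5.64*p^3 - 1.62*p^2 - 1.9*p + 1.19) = -1.2408*p^5 + 0.3768*p^4 - 3.7042*p^3 - 0.4956*p^2 - 1.3327*p + 0.7378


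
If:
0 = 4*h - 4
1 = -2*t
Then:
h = 1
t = -1/2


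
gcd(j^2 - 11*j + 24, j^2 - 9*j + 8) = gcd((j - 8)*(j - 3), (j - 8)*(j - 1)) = j - 8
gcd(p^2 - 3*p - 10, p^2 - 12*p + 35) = p - 5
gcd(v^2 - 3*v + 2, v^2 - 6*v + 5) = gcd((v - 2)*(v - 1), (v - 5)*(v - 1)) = v - 1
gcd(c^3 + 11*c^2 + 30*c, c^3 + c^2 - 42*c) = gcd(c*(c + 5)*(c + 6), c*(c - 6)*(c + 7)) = c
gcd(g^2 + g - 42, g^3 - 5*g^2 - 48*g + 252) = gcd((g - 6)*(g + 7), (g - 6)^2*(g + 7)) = g^2 + g - 42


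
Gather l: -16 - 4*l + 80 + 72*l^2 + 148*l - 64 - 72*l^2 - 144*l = 0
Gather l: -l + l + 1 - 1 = 0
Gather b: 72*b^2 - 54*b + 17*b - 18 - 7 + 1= 72*b^2 - 37*b - 24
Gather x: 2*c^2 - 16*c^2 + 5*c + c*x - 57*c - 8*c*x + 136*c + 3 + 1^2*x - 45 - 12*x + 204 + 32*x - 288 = -14*c^2 + 84*c + x*(21 - 7*c) - 126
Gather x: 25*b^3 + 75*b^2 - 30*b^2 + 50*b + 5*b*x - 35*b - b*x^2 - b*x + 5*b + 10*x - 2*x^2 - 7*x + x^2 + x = 25*b^3 + 45*b^2 + 20*b + x^2*(-b - 1) + x*(4*b + 4)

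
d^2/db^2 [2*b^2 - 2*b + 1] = 4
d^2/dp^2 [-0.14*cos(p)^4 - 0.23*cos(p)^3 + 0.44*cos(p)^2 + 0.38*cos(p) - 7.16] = 2.24*cos(p)^4 + 2.07*cos(p)^3 - 3.44*cos(p)^2 - 1.76*cos(p) + 0.88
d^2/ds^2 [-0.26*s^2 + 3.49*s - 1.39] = -0.520000000000000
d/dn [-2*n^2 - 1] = -4*n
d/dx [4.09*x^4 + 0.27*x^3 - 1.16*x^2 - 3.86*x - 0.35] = 16.36*x^3 + 0.81*x^2 - 2.32*x - 3.86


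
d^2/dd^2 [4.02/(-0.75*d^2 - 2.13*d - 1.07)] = (4.5225*d^2 + 12.8439*d - 4.02*(1.5*d + 2.13)*(3.0*d + 4.26) + 6.4521)/(0.75*d^2 + 2.13*d + 1.07)^3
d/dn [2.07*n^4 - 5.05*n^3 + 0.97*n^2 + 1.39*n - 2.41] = 8.28*n^3 - 15.15*n^2 + 1.94*n + 1.39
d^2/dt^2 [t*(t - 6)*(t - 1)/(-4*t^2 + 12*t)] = 3/(t^3 - 9*t^2 + 27*t - 27)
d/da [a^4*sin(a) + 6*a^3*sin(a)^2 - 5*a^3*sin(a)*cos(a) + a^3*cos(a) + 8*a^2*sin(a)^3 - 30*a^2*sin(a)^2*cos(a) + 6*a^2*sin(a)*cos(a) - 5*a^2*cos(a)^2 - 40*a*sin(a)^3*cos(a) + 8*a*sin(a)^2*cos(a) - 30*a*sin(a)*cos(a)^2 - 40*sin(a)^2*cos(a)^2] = a^4*cos(a) + 3*a^3*sin(a) + 6*a^3*sin(2*a) - 5*a^3*cos(2*a) + 15*a^2*sin(a)/2 - 5*a^2*sin(2*a)/2 - 45*a^2*sin(3*a)/2 + 9*a^2*cos(a) - 3*a^2*cos(2*a) - 6*a^2*cos(3*a) + 9*a^2 + 10*a*sin(a) + 6*a*sin(2*a) + 2*a*sin(3*a) - 45*a*cos(a)/2 + 40*a*cos(2*a)^2 - 25*a*cos(2*a) - 15*a*cos(3*a)/2 - 25*a - 15*sin(a)/2 - 10*sin(2*a) - 15*sin(3*a)/2 - 15*sin(4*a) + 2*cos(a) - 2*cos(3*a)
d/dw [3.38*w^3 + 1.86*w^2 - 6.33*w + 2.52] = 10.14*w^2 + 3.72*w - 6.33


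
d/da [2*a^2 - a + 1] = 4*a - 1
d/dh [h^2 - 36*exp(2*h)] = 2*h - 72*exp(2*h)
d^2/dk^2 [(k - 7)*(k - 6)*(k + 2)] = 6*k - 22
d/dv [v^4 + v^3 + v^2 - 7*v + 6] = 4*v^3 + 3*v^2 + 2*v - 7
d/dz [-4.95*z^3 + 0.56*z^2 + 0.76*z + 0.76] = -14.85*z^2 + 1.12*z + 0.76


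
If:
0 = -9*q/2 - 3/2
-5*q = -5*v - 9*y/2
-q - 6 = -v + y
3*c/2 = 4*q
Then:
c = -8/9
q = -1/3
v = 143/57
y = -60/19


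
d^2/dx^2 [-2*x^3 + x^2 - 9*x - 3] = 2 - 12*x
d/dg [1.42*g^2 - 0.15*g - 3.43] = 2.84*g - 0.15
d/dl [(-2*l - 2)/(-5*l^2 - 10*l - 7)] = 2*(5*l^2 + 10*l - 10*(l + 1)^2 + 7)/(5*l^2 + 10*l + 7)^2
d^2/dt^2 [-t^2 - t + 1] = -2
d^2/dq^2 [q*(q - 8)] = 2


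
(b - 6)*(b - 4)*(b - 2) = b^3 - 12*b^2 + 44*b - 48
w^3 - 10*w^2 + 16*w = w*(w - 8)*(w - 2)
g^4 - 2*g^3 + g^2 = g^2*(g - 1)^2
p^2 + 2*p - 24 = (p - 4)*(p + 6)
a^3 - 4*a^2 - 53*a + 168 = (a - 8)*(a - 3)*(a + 7)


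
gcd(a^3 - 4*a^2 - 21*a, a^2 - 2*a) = a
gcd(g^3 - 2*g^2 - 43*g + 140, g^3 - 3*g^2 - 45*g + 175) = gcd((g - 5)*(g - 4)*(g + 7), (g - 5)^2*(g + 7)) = g^2 + 2*g - 35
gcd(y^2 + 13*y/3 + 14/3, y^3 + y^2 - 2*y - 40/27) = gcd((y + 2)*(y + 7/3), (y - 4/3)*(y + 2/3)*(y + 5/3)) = 1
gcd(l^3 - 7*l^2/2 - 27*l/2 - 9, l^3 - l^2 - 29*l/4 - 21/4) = l^2 + 5*l/2 + 3/2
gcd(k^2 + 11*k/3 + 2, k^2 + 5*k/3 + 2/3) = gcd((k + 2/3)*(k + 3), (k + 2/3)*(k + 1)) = k + 2/3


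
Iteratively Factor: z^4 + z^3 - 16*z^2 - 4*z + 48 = (z + 4)*(z^3 - 3*z^2 - 4*z + 12) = (z - 3)*(z + 4)*(z^2 - 4) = (z - 3)*(z - 2)*(z + 4)*(z + 2)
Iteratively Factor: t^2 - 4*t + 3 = (t - 1)*(t - 3)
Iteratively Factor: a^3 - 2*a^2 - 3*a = (a - 3)*(a^2 + a) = (a - 3)*(a + 1)*(a)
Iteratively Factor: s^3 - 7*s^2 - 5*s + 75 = (s + 3)*(s^2 - 10*s + 25) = (s - 5)*(s + 3)*(s - 5)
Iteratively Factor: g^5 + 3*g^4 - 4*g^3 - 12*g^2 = (g)*(g^4 + 3*g^3 - 4*g^2 - 12*g) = g*(g + 2)*(g^3 + g^2 - 6*g) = g*(g + 2)*(g + 3)*(g^2 - 2*g) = g^2*(g + 2)*(g + 3)*(g - 2)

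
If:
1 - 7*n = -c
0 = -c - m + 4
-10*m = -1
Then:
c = 39/10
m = 1/10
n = 7/10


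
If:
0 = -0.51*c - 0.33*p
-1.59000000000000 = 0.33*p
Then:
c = 3.12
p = -4.82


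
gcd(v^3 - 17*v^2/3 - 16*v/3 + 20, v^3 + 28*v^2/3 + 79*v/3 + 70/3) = v + 2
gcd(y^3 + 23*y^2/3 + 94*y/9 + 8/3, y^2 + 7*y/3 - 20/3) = 1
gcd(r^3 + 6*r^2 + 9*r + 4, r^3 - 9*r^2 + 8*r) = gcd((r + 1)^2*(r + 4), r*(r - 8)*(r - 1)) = 1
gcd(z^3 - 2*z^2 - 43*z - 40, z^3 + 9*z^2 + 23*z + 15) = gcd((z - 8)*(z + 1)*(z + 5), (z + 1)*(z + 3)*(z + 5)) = z^2 + 6*z + 5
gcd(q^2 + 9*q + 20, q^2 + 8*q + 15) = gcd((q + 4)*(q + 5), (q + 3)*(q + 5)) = q + 5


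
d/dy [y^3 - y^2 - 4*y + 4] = 3*y^2 - 2*y - 4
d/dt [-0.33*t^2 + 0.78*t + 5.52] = 0.78 - 0.66*t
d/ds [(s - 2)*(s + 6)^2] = (s + 6)*(3*s + 2)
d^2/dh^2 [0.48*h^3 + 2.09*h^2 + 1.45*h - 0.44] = 2.88*h + 4.18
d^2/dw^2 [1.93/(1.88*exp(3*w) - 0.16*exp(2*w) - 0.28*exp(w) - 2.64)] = ((-32.6556*exp(2*w) + 1.2352*exp(w) + 0.5404)*(-1.88*exp(3*w) + 0.16*exp(2*w) + 0.28*exp(w) + 2.64) - 1.93*(-11.28*exp(2*w) + 0.64*exp(w) + 0.56)*(-5.64*exp(2*w) + 0.32*exp(w) + 0.28)*exp(w))*exp(w)/(-1.88*exp(3*w) + 0.16*exp(2*w) + 0.28*exp(w) + 2.64)^3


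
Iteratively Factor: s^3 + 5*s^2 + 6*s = (s + 2)*(s^2 + 3*s) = (s + 2)*(s + 3)*(s)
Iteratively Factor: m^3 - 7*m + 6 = (m - 2)*(m^2 + 2*m - 3) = (m - 2)*(m + 3)*(m - 1)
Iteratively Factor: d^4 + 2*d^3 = (d)*(d^3 + 2*d^2) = d^2*(d^2 + 2*d) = d^2*(d + 2)*(d)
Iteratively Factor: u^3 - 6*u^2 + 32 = (u - 4)*(u^2 - 2*u - 8) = (u - 4)*(u + 2)*(u - 4)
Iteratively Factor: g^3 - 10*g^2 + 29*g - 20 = (g - 5)*(g^2 - 5*g + 4) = (g - 5)*(g - 4)*(g - 1)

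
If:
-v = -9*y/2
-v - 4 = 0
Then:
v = -4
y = -8/9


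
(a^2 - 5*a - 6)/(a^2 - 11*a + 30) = (a + 1)/(a - 5)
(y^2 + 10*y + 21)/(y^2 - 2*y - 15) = (y + 7)/(y - 5)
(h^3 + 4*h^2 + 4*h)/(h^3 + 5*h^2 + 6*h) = (h + 2)/(h + 3)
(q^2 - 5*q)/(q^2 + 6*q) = (q - 5)/(q + 6)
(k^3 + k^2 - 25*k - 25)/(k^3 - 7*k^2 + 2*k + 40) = (k^2 + 6*k + 5)/(k^2 - 2*k - 8)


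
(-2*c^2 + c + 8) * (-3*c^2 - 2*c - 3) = 6*c^4 + c^3 - 20*c^2 - 19*c - 24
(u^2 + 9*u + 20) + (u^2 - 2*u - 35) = 2*u^2 + 7*u - 15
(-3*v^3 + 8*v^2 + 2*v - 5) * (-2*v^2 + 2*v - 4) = 6*v^5 - 22*v^4 + 24*v^3 - 18*v^2 - 18*v + 20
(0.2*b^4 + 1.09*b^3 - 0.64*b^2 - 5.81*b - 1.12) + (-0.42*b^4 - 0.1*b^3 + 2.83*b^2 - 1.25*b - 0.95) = -0.22*b^4 + 0.99*b^3 + 2.19*b^2 - 7.06*b - 2.07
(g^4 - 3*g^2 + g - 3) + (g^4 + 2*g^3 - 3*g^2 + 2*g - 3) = 2*g^4 + 2*g^3 - 6*g^2 + 3*g - 6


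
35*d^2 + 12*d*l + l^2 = (5*d + l)*(7*d + l)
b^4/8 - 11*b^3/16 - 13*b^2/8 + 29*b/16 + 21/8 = (b/4 + 1/2)*(b/2 + 1/2)*(b - 7)*(b - 3/2)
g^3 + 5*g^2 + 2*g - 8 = (g - 1)*(g + 2)*(g + 4)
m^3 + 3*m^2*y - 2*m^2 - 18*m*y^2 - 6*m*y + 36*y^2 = (m - 2)*(m - 3*y)*(m + 6*y)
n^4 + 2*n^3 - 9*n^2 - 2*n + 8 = (n - 2)*(n - 1)*(n + 1)*(n + 4)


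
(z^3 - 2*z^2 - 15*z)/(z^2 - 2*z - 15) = z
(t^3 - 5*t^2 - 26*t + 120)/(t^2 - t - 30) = t - 4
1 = 1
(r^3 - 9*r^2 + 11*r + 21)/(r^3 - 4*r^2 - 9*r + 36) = (r^2 - 6*r - 7)/(r^2 - r - 12)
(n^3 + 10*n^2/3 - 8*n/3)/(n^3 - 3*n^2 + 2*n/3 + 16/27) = 9*n*(n + 4)/(9*n^2 - 21*n - 8)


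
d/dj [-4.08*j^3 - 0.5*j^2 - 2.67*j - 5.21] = -12.24*j^2 - 1.0*j - 2.67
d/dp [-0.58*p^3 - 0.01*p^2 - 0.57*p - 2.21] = -1.74*p^2 - 0.02*p - 0.57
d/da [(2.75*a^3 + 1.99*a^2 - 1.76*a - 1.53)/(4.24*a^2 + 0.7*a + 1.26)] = (11.66*a^4 + 3.85*a^3 + 19.2504*a^2 + 17.9892*a - 1.1466)/(17.9776*a^4 + 5.936*a^3 + 11.1748*a^2 + 1.764*a + 1.5876)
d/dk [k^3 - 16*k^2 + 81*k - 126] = 3*k^2 - 32*k + 81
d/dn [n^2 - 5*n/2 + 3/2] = 2*n - 5/2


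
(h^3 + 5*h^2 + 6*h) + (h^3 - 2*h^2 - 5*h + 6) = 2*h^3 + 3*h^2 + h + 6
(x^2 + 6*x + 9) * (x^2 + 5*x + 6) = x^4 + 11*x^3 + 45*x^2 + 81*x + 54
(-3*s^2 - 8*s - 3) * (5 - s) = 3*s^3 - 7*s^2 - 37*s - 15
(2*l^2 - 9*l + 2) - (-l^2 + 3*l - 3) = 3*l^2 - 12*l + 5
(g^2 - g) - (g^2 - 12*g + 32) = 11*g - 32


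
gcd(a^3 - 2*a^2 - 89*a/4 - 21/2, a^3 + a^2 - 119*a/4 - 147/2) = a^2 - 5*a/2 - 21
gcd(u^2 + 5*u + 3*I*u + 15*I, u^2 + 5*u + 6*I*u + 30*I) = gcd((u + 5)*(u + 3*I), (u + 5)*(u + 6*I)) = u + 5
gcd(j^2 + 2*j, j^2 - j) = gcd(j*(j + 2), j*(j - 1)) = j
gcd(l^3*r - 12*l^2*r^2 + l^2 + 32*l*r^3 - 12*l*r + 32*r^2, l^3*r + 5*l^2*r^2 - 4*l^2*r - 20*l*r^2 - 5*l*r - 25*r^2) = 1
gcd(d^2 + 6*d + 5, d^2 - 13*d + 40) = 1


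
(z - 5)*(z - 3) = z^2 - 8*z + 15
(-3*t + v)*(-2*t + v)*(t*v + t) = 6*t^3*v + 6*t^3 - 5*t^2*v^2 - 5*t^2*v + t*v^3 + t*v^2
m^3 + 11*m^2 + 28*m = m*(m + 4)*(m + 7)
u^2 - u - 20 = (u - 5)*(u + 4)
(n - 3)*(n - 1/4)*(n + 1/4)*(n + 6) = n^4 + 3*n^3 - 289*n^2/16 - 3*n/16 + 9/8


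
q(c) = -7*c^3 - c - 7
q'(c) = -21*c^2 - 1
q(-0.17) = -6.80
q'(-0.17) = -1.61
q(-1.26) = 8.26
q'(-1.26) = -34.34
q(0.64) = -9.48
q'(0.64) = -9.60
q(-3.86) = 399.45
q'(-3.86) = -313.89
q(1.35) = -25.57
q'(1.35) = -39.27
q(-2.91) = 168.41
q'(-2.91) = -178.83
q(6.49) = -1927.01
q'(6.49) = -885.52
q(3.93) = -435.82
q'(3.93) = -325.34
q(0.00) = -7.00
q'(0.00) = -1.00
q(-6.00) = 1511.00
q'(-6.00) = -757.00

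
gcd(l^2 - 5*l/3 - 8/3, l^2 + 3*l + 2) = l + 1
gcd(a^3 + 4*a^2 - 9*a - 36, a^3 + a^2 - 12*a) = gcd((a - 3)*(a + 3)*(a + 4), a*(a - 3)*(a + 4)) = a^2 + a - 12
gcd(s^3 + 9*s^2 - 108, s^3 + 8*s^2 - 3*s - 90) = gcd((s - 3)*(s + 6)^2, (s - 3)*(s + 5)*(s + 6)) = s^2 + 3*s - 18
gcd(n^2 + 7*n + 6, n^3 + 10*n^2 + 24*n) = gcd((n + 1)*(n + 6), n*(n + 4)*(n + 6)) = n + 6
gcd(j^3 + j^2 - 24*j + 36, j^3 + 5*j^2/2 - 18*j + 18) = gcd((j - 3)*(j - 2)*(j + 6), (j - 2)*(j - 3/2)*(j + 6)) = j^2 + 4*j - 12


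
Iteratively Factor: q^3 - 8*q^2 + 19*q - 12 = (q - 1)*(q^2 - 7*q + 12) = (q - 3)*(q - 1)*(q - 4)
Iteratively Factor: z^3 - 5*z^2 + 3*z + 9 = (z + 1)*(z^2 - 6*z + 9) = (z - 3)*(z + 1)*(z - 3)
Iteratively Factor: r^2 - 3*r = (r - 3)*(r)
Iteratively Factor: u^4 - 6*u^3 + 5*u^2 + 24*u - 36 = (u - 3)*(u^3 - 3*u^2 - 4*u + 12) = (u - 3)*(u - 2)*(u^2 - u - 6) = (u - 3)*(u - 2)*(u + 2)*(u - 3)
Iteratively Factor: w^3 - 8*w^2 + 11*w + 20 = (w - 4)*(w^2 - 4*w - 5) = (w - 4)*(w + 1)*(w - 5)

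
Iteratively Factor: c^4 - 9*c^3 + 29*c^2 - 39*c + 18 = (c - 3)*(c^3 - 6*c^2 + 11*c - 6) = (c - 3)^2*(c^2 - 3*c + 2) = (c - 3)^2*(c - 2)*(c - 1)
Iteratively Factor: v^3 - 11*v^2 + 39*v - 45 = (v - 3)*(v^2 - 8*v + 15) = (v - 3)^2*(v - 5)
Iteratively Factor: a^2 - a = (a - 1)*(a)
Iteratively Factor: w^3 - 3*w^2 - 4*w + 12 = (w - 3)*(w^2 - 4) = (w - 3)*(w - 2)*(w + 2)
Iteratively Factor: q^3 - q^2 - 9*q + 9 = (q - 3)*(q^2 + 2*q - 3) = (q - 3)*(q + 3)*(q - 1)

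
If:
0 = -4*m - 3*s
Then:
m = -3*s/4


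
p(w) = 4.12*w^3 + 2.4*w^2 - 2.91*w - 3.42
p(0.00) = -3.42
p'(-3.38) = 122.07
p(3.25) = 153.90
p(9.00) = 3168.27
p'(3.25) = 143.24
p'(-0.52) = -2.06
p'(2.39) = 79.16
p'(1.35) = 26.10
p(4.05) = 297.85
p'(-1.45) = 16.12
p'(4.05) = 219.26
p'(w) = 12.36*w^2 + 4.8*w - 2.91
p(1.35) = 7.16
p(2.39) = 59.58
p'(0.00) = -2.91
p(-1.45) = -6.71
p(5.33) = 673.10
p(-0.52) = -1.84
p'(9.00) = 1041.45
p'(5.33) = 373.81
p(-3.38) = -125.26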